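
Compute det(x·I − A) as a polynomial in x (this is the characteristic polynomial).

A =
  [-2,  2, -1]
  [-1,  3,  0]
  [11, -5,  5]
x^3 - 6*x^2 + 12*x - 8

Expanding det(x·I − A) (e.g. by cofactor expansion or by noting that A is similar to its Jordan form J, which has the same characteristic polynomial as A) gives
  χ_A(x) = x^3 - 6*x^2 + 12*x - 8
which factors as (x - 2)^3. The eigenvalues (with algebraic multiplicities) are λ = 2 with multiplicity 3.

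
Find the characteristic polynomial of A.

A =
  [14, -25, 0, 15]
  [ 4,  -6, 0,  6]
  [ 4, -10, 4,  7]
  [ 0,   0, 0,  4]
x^4 - 16*x^3 + 96*x^2 - 256*x + 256

Expanding det(x·I − A) (e.g. by cofactor expansion or by noting that A is similar to its Jordan form J, which has the same characteristic polynomial as A) gives
  χ_A(x) = x^4 - 16*x^3 + 96*x^2 - 256*x + 256
which factors as (x - 4)^4. The eigenvalues (with algebraic multiplicities) are λ = 4 with multiplicity 4.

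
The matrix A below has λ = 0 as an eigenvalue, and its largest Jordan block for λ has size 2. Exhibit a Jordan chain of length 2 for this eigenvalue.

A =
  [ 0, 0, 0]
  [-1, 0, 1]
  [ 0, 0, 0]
A Jordan chain for λ = 0 of length 2:
v_1 = (0, -1, 0)ᵀ
v_2 = (1, 0, 0)ᵀ

Let N = A − (0)·I. We want v_2 with N^2 v_2 = 0 but N^1 v_2 ≠ 0; then v_{j-1} := N · v_j for j = 2, …, 2.

Pick v_2 = (1, 0, 0)ᵀ.
Then v_1 = N · v_2 = (0, -1, 0)ᵀ.

Sanity check: (A − (0)·I) v_1 = (0, 0, 0)ᵀ = 0. ✓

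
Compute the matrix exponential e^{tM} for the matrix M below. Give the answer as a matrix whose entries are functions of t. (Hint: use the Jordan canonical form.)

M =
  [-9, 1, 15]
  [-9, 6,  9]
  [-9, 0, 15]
e^{tM} =
  [-12*t*exp(3*t) + exp(3*t), 4*t*exp(3*t) - exp(6*t) + exp(3*t), 12*t*exp(3*t) + exp(6*t) - exp(3*t)]
  [-9*t*exp(3*t), 3*t*exp(3*t) + exp(3*t), 9*t*exp(3*t)]
  [-9*t*exp(3*t), 3*t*exp(3*t) - exp(6*t) + exp(3*t), 9*t*exp(3*t) + exp(6*t)]

Strategy: write M = P · J · P⁻¹ where J is a Jordan canonical form, so e^{tM} = P · e^{tJ} · P⁻¹, and e^{tJ} can be computed block-by-block.

M has Jordan form
J =
  [3, 1, 0]
  [0, 3, 0]
  [0, 0, 6]
(up to reordering of blocks).

Per-block formulas:
  For a 2×2 Jordan block J_2(3): exp(t · J_2(3)) = e^(3t)·(I + t·N), where N is the 2×2 nilpotent shift.
  For a 1×1 block at λ = 6: exp(t · [6]) = [e^(6t)].

After assembling e^{tJ} and conjugating by P, we get:

e^{tM} =
  [-12*t*exp(3*t) + exp(3*t), 4*t*exp(3*t) - exp(6*t) + exp(3*t), 12*t*exp(3*t) + exp(6*t) - exp(3*t)]
  [-9*t*exp(3*t), 3*t*exp(3*t) + exp(3*t), 9*t*exp(3*t)]
  [-9*t*exp(3*t), 3*t*exp(3*t) - exp(6*t) + exp(3*t), 9*t*exp(3*t) + exp(6*t)]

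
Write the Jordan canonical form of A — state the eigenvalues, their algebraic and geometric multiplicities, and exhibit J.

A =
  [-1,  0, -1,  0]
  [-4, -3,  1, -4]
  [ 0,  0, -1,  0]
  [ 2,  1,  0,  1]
J_3(-1) ⊕ J_1(-1)

The characteristic polynomial is
  det(x·I − A) = x^4 + 4*x^3 + 6*x^2 + 4*x + 1 = (x + 1)^4

Eigenvalues and multiplicities (the geometric multiplicity of λ is n − rank(A − λI), which equals the number of Jordan blocks for λ):
  λ = -1: algebraic multiplicity = 4, geometric multiplicity = 2

Determining the block sizes for each eigenvalue:
  λ = -1: with am = 4 and gm = 2, the partition is not yet determined (e.g. several partitions of 4 into 2 parts exist). Let N = A − (-1)·I. Computing rank(N^1) = 2, rank(N^2) = 1, rank(N^3) = 0; the number of blocks of size ≥ j is rank(N^{j−1}) − rank(N^j), giving [2, 1, 1]. So we have 1 block(s) of size 3, 1 block(s) of size 1 → block sizes [3, 1]

Assembling the blocks gives a Jordan form
J =
  [-1,  1,  0,  0]
  [ 0, -1,  1,  0]
  [ 0,  0, -1,  0]
  [ 0,  0,  0, -1]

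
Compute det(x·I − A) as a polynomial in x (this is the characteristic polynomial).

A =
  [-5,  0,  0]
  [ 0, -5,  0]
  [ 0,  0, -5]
x^3 + 15*x^2 + 75*x + 125

Expanding det(x·I − A) (e.g. by cofactor expansion or by noting that A is similar to its Jordan form J, which has the same characteristic polynomial as A) gives
  χ_A(x) = x^3 + 15*x^2 + 75*x + 125
which factors as (x + 5)^3. The eigenvalues (with algebraic multiplicities) are λ = -5 with multiplicity 3.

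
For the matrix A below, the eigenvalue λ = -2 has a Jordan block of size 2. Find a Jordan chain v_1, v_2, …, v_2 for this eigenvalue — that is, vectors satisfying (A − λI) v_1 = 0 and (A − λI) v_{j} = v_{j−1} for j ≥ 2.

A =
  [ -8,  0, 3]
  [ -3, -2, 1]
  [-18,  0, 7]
A Jordan chain for λ = -2 of length 2:
v_1 = (0, -1, 0)ᵀ
v_2 = (1, 0, 2)ᵀ

Let N = A − (-2)·I. We want v_2 with N^2 v_2 = 0 but N^1 v_2 ≠ 0; then v_{j-1} := N · v_j for j = 2, …, 2.

Pick v_2 = (1, 0, 2)ᵀ.
Then v_1 = N · v_2 = (0, -1, 0)ᵀ.

Sanity check: (A − (-2)·I) v_1 = (0, 0, 0)ᵀ = 0. ✓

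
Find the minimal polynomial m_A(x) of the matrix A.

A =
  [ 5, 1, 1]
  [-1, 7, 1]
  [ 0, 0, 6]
x^2 - 12*x + 36

The characteristic polynomial is χ_A(x) = (x - 6)^3, so the eigenvalues are known. The minimal polynomial is
  m_A(x) = Π_λ (x − λ)^{k_λ}
where k_λ is the size of the *largest* Jordan block for λ (equivalently, the smallest k with (A − λI)^k v = 0 for every generalised eigenvector v of λ).

  λ = 6: largest Jordan block has size 2, contributing (x − 6)^2

So m_A(x) = (x - 6)^2 = x^2 - 12*x + 36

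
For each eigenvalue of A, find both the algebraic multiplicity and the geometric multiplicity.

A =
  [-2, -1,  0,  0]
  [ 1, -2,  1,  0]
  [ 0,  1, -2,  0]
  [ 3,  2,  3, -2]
λ = -2: alg = 4, geom = 2

Step 1 — factor the characteristic polynomial to read off the algebraic multiplicities:
  χ_A(x) = (x + 2)^4

Step 2 — compute geometric multiplicities via the rank-nullity identity g(λ) = n − rank(A − λI):
  rank(A − (-2)·I) = 2, so dim ker(A − (-2)·I) = n − 2 = 2

Summary:
  λ = -2: algebraic multiplicity = 4, geometric multiplicity = 2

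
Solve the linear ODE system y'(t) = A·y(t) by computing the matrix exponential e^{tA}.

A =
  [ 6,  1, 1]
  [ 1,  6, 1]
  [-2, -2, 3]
e^{tA} =
  [t*exp(5*t) + exp(5*t), t*exp(5*t), t*exp(5*t)]
  [t*exp(5*t), t*exp(5*t) + exp(5*t), t*exp(5*t)]
  [-2*t*exp(5*t), -2*t*exp(5*t), -2*t*exp(5*t) + exp(5*t)]

Strategy: write A = P · J · P⁻¹ where J is a Jordan canonical form, so e^{tA} = P · e^{tJ} · P⁻¹, and e^{tJ} can be computed block-by-block.

A has Jordan form
J =
  [5, 1, 0]
  [0, 5, 0]
  [0, 0, 5]
(up to reordering of blocks).

Per-block formulas:
  For a 2×2 Jordan block J_2(5): exp(t · J_2(5)) = e^(5t)·(I + t·N), where N is the 2×2 nilpotent shift.
  For a 1×1 block at λ = 5: exp(t · [5]) = [e^(5t)].

After assembling e^{tJ} and conjugating by P, we get:

e^{tA} =
  [t*exp(5*t) + exp(5*t), t*exp(5*t), t*exp(5*t)]
  [t*exp(5*t), t*exp(5*t) + exp(5*t), t*exp(5*t)]
  [-2*t*exp(5*t), -2*t*exp(5*t), -2*t*exp(5*t) + exp(5*t)]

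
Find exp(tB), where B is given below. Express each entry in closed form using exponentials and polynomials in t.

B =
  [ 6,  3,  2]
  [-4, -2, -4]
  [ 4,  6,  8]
e^{tB} =
  [2*t*exp(4*t) + exp(4*t), 3*t*exp(4*t), 2*t*exp(4*t)]
  [-4*t*exp(4*t), -6*t*exp(4*t) + exp(4*t), -4*t*exp(4*t)]
  [4*t*exp(4*t), 6*t*exp(4*t), 4*t*exp(4*t) + exp(4*t)]

Strategy: write B = P · J · P⁻¹ where J is a Jordan canonical form, so e^{tB} = P · e^{tJ} · P⁻¹, and e^{tJ} can be computed block-by-block.

B has Jordan form
J =
  [4, 1, 0]
  [0, 4, 0]
  [0, 0, 4]
(up to reordering of blocks).

Per-block formulas:
  For a 1×1 block at λ = 4: exp(t · [4]) = [e^(4t)].
  For a 2×2 Jordan block J_2(4): exp(t · J_2(4)) = e^(4t)·(I + t·N), where N is the 2×2 nilpotent shift.

After assembling e^{tJ} and conjugating by P, we get:

e^{tB} =
  [2*t*exp(4*t) + exp(4*t), 3*t*exp(4*t), 2*t*exp(4*t)]
  [-4*t*exp(4*t), -6*t*exp(4*t) + exp(4*t), -4*t*exp(4*t)]
  [4*t*exp(4*t), 6*t*exp(4*t), 4*t*exp(4*t) + exp(4*t)]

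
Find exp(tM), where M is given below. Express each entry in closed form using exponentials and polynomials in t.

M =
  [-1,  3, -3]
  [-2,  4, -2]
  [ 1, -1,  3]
e^{tM} =
  [-3*t*exp(2*t) + exp(2*t), 3*t*exp(2*t), -3*t*exp(2*t)]
  [-2*t*exp(2*t), 2*t*exp(2*t) + exp(2*t), -2*t*exp(2*t)]
  [t*exp(2*t), -t*exp(2*t), t*exp(2*t) + exp(2*t)]

Strategy: write M = P · J · P⁻¹ where J is a Jordan canonical form, so e^{tM} = P · e^{tJ} · P⁻¹, and e^{tJ} can be computed block-by-block.

M has Jordan form
J =
  [2, 1, 0]
  [0, 2, 0]
  [0, 0, 2]
(up to reordering of blocks).

Per-block formulas:
  For a 1×1 block at λ = 2: exp(t · [2]) = [e^(2t)].
  For a 2×2 Jordan block J_2(2): exp(t · J_2(2)) = e^(2t)·(I + t·N), where N is the 2×2 nilpotent shift.

After assembling e^{tJ} and conjugating by P, we get:

e^{tM} =
  [-3*t*exp(2*t) + exp(2*t), 3*t*exp(2*t), -3*t*exp(2*t)]
  [-2*t*exp(2*t), 2*t*exp(2*t) + exp(2*t), -2*t*exp(2*t)]
  [t*exp(2*t), -t*exp(2*t), t*exp(2*t) + exp(2*t)]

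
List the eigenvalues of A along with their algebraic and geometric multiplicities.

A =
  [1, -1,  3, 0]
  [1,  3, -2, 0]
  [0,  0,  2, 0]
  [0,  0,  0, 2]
λ = 2: alg = 4, geom = 2

Step 1 — factor the characteristic polynomial to read off the algebraic multiplicities:
  χ_A(x) = (x - 2)^4

Step 2 — compute geometric multiplicities via the rank-nullity identity g(λ) = n − rank(A − λI):
  rank(A − (2)·I) = 2, so dim ker(A − (2)·I) = n − 2 = 2

Summary:
  λ = 2: algebraic multiplicity = 4, geometric multiplicity = 2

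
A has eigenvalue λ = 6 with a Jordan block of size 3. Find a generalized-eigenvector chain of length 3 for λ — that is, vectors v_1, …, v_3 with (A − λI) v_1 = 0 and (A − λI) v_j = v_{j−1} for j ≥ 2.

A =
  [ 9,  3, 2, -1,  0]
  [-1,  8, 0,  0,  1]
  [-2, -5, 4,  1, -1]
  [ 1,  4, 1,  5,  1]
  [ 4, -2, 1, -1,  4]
A Jordan chain for λ = 6 of length 3:
v_1 = (1, -1, 0, 0, 3)ᵀ
v_2 = (3, -1, -2, 1, 4)ᵀ
v_3 = (1, 0, 0, 0, 0)ᵀ

Let N = A − (6)·I. We want v_3 with N^3 v_3 = 0 but N^2 v_3 ≠ 0; then v_{j-1} := N · v_j for j = 3, …, 2.

Pick v_3 = (1, 0, 0, 0, 0)ᵀ.
Then v_2 = N · v_3 = (3, -1, -2, 1, 4)ᵀ.
Then v_1 = N · v_2 = (1, -1, 0, 0, 3)ᵀ.

Sanity check: (A − (6)·I) v_1 = (0, 0, 0, 0, 0)ᵀ = 0. ✓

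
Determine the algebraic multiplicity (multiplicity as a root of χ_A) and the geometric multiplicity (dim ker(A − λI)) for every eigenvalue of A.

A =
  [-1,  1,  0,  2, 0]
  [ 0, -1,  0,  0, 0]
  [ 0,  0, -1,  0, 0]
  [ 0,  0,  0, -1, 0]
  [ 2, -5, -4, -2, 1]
λ = -1: alg = 4, geom = 3; λ = 1: alg = 1, geom = 1

Step 1 — factor the characteristic polynomial to read off the algebraic multiplicities:
  χ_A(x) = (x - 1)*(x + 1)^4

Step 2 — compute geometric multiplicities via the rank-nullity identity g(λ) = n − rank(A − λI):
  rank(A − (-1)·I) = 2, so dim ker(A − (-1)·I) = n − 2 = 3
  rank(A − (1)·I) = 4, so dim ker(A − (1)·I) = n − 4 = 1

Summary:
  λ = -1: algebraic multiplicity = 4, geometric multiplicity = 3
  λ = 1: algebraic multiplicity = 1, geometric multiplicity = 1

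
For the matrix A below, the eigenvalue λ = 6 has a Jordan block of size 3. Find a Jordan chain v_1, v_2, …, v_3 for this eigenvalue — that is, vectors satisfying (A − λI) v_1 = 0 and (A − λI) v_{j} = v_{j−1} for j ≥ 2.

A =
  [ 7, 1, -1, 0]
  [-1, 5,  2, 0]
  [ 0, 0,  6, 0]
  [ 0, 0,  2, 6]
A Jordan chain for λ = 6 of length 3:
v_1 = (1, -1, 0, 0)ᵀ
v_2 = (-1, 2, 0, 2)ᵀ
v_3 = (0, 0, 1, 0)ᵀ

Let N = A − (6)·I. We want v_3 with N^3 v_3 = 0 but N^2 v_3 ≠ 0; then v_{j-1} := N · v_j for j = 3, …, 2.

Pick v_3 = (0, 0, 1, 0)ᵀ.
Then v_2 = N · v_3 = (-1, 2, 0, 2)ᵀ.
Then v_1 = N · v_2 = (1, -1, 0, 0)ᵀ.

Sanity check: (A − (6)·I) v_1 = (0, 0, 0, 0)ᵀ = 0. ✓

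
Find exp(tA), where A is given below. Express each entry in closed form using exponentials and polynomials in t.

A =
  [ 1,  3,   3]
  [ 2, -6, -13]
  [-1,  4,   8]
e^{tA} =
  [3*t^2*exp(t)/2 + exp(t), -9*t^2*exp(t)/2 + 3*t*exp(t), -9*t^2*exp(t) + 3*t*exp(t)]
  [-t^2*exp(t)/2 + 2*t*exp(t), 3*t^2*exp(t)/2 - 7*t*exp(t) + exp(t), 3*t^2*exp(t) - 13*t*exp(t)]
  [t^2*exp(t)/2 - t*exp(t), -3*t^2*exp(t)/2 + 4*t*exp(t), -3*t^2*exp(t) + 7*t*exp(t) + exp(t)]

Strategy: write A = P · J · P⁻¹ where J is a Jordan canonical form, so e^{tA} = P · e^{tJ} · P⁻¹, and e^{tJ} can be computed block-by-block.

A has Jordan form
J =
  [1, 1, 0]
  [0, 1, 1]
  [0, 0, 1]
(up to reordering of blocks).

Per-block formulas:
  For a 3×3 Jordan block J_3(1): exp(t · J_3(1)) = e^(1t)·(I + t·N + (t^2/2)·N^2), where N is the 3×3 nilpotent shift.

After assembling e^{tJ} and conjugating by P, we get:

e^{tA} =
  [3*t^2*exp(t)/2 + exp(t), -9*t^2*exp(t)/2 + 3*t*exp(t), -9*t^2*exp(t) + 3*t*exp(t)]
  [-t^2*exp(t)/2 + 2*t*exp(t), 3*t^2*exp(t)/2 - 7*t*exp(t) + exp(t), 3*t^2*exp(t) - 13*t*exp(t)]
  [t^2*exp(t)/2 - t*exp(t), -3*t^2*exp(t)/2 + 4*t*exp(t), -3*t^2*exp(t) + 7*t*exp(t) + exp(t)]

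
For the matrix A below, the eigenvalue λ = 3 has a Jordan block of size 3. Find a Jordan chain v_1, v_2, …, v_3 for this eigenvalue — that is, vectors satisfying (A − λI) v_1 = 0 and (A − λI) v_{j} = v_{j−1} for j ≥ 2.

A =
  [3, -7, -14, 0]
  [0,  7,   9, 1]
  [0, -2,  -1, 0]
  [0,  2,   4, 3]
A Jordan chain for λ = 3 of length 3:
v_1 = (-7, 4, -2, 2)ᵀ
v_2 = (-14, 9, -4, 4)ᵀ
v_3 = (0, 0, 1, 0)ᵀ

Let N = A − (3)·I. We want v_3 with N^3 v_3 = 0 but N^2 v_3 ≠ 0; then v_{j-1} := N · v_j for j = 3, …, 2.

Pick v_3 = (0, 0, 1, 0)ᵀ.
Then v_2 = N · v_3 = (-14, 9, -4, 4)ᵀ.
Then v_1 = N · v_2 = (-7, 4, -2, 2)ᵀ.

Sanity check: (A − (3)·I) v_1 = (0, 0, 0, 0)ᵀ = 0. ✓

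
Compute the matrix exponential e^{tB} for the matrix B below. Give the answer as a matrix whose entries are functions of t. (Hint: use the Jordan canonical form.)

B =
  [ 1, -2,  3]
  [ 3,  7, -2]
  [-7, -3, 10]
e^{tB} =
  [-t^2*exp(6*t) - 5*t*exp(6*t) + exp(6*t), -t^2*exp(6*t)/2 - 2*t*exp(6*t), t^2*exp(6*t)/2 + 3*t*exp(6*t)]
  [t^2*exp(6*t) + 3*t*exp(6*t), t^2*exp(6*t)/2 + t*exp(6*t) + exp(6*t), -t^2*exp(6*t)/2 - 2*t*exp(6*t)]
  [-t^2*exp(6*t) - 7*t*exp(6*t), -t^2*exp(6*t)/2 - 3*t*exp(6*t), t^2*exp(6*t)/2 + 4*t*exp(6*t) + exp(6*t)]

Strategy: write B = P · J · P⁻¹ where J is a Jordan canonical form, so e^{tB} = P · e^{tJ} · P⁻¹, and e^{tJ} can be computed block-by-block.

B has Jordan form
J =
  [6, 1, 0]
  [0, 6, 1]
  [0, 0, 6]
(up to reordering of blocks).

Per-block formulas:
  For a 3×3 Jordan block J_3(6): exp(t · J_3(6)) = e^(6t)·(I + t·N + (t^2/2)·N^2), where N is the 3×3 nilpotent shift.

After assembling e^{tJ} and conjugating by P, we get:

e^{tB} =
  [-t^2*exp(6*t) - 5*t*exp(6*t) + exp(6*t), -t^2*exp(6*t)/2 - 2*t*exp(6*t), t^2*exp(6*t)/2 + 3*t*exp(6*t)]
  [t^2*exp(6*t) + 3*t*exp(6*t), t^2*exp(6*t)/2 + t*exp(6*t) + exp(6*t), -t^2*exp(6*t)/2 - 2*t*exp(6*t)]
  [-t^2*exp(6*t) - 7*t*exp(6*t), -t^2*exp(6*t)/2 - 3*t*exp(6*t), t^2*exp(6*t)/2 + 4*t*exp(6*t) + exp(6*t)]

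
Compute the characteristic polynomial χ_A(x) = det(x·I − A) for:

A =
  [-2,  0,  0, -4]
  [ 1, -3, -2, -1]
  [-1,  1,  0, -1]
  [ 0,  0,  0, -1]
x^4 + 6*x^3 + 13*x^2 + 12*x + 4

Expanding det(x·I − A) (e.g. by cofactor expansion or by noting that A is similar to its Jordan form J, which has the same characteristic polynomial as A) gives
  χ_A(x) = x^4 + 6*x^3 + 13*x^2 + 12*x + 4
which factors as (x + 1)^2*(x + 2)^2. The eigenvalues (with algebraic multiplicities) are λ = -2 with multiplicity 2, λ = -1 with multiplicity 2.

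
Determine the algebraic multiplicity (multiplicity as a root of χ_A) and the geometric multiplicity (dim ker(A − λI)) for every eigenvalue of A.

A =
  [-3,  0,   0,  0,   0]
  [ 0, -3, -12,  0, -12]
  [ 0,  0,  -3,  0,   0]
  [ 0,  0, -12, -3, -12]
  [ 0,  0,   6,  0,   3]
λ = -3: alg = 4, geom = 4; λ = 3: alg = 1, geom = 1

Step 1 — factor the characteristic polynomial to read off the algebraic multiplicities:
  χ_A(x) = (x - 3)*(x + 3)^4

Step 2 — compute geometric multiplicities via the rank-nullity identity g(λ) = n − rank(A − λI):
  rank(A − (-3)·I) = 1, so dim ker(A − (-3)·I) = n − 1 = 4
  rank(A − (3)·I) = 4, so dim ker(A − (3)·I) = n − 4 = 1

Summary:
  λ = -3: algebraic multiplicity = 4, geometric multiplicity = 4
  λ = 3: algebraic multiplicity = 1, geometric multiplicity = 1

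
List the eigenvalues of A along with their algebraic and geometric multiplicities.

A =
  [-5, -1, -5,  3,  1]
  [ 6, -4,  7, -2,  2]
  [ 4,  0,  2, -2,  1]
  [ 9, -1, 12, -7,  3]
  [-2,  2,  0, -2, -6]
λ = -4: alg = 5, geom = 2

Step 1 — factor the characteristic polynomial to read off the algebraic multiplicities:
  χ_A(x) = (x + 4)^5

Step 2 — compute geometric multiplicities via the rank-nullity identity g(λ) = n − rank(A − λI):
  rank(A − (-4)·I) = 3, so dim ker(A − (-4)·I) = n − 3 = 2

Summary:
  λ = -4: algebraic multiplicity = 5, geometric multiplicity = 2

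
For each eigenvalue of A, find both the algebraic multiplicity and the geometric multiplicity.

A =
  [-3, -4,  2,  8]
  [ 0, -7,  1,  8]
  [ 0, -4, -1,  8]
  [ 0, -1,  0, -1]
λ = -3: alg = 4, geom = 2

Step 1 — factor the characteristic polynomial to read off the algebraic multiplicities:
  χ_A(x) = (x + 3)^4

Step 2 — compute geometric multiplicities via the rank-nullity identity g(λ) = n − rank(A − λI):
  rank(A − (-3)·I) = 2, so dim ker(A − (-3)·I) = n − 2 = 2

Summary:
  λ = -3: algebraic multiplicity = 4, geometric multiplicity = 2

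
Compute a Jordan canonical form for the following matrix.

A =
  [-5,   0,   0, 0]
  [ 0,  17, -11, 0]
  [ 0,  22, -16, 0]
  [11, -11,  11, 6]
J_1(-5) ⊕ J_1(-5) ⊕ J_1(6) ⊕ J_1(6)

The characteristic polynomial is
  det(x·I − A) = x^4 - 2*x^3 - 59*x^2 + 60*x + 900 = (x - 6)^2*(x + 5)^2

Eigenvalues and multiplicities (the geometric multiplicity of λ is n − rank(A − λI), which equals the number of Jordan blocks for λ):
  λ = -5: algebraic multiplicity = 2, geometric multiplicity = 2
  λ = 6: algebraic multiplicity = 2, geometric multiplicity = 2

Determining the block sizes for each eigenvalue:
  λ = -5: gm = am = 2, so every block has size 1 → block sizes [1, 1]
  λ = 6: gm = am = 2, so every block has size 1 → block sizes [1, 1]

Assembling the blocks gives a Jordan form
J =
  [-5,  0, 0, 0]
  [ 0, -5, 0, 0]
  [ 0,  0, 6, 0]
  [ 0,  0, 0, 6]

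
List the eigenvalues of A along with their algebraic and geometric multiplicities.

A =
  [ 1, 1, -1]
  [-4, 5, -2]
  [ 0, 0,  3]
λ = 3: alg = 3, geom = 2

Step 1 — factor the characteristic polynomial to read off the algebraic multiplicities:
  χ_A(x) = (x - 3)^3

Step 2 — compute geometric multiplicities via the rank-nullity identity g(λ) = n − rank(A − λI):
  rank(A − (3)·I) = 1, so dim ker(A − (3)·I) = n − 1 = 2

Summary:
  λ = 3: algebraic multiplicity = 3, geometric multiplicity = 2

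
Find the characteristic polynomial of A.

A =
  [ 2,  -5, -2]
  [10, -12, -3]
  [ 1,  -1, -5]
x^3 + 15*x^2 + 75*x + 125

Expanding det(x·I − A) (e.g. by cofactor expansion or by noting that A is similar to its Jordan form J, which has the same characteristic polynomial as A) gives
  χ_A(x) = x^3 + 15*x^2 + 75*x + 125
which factors as (x + 5)^3. The eigenvalues (with algebraic multiplicities) are λ = -5 with multiplicity 3.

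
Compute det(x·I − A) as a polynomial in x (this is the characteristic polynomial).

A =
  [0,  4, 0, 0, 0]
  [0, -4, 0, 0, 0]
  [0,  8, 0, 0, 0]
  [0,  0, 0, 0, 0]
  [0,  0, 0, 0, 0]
x^5 + 4*x^4

Expanding det(x·I − A) (e.g. by cofactor expansion or by noting that A is similar to its Jordan form J, which has the same characteristic polynomial as A) gives
  χ_A(x) = x^5 + 4*x^4
which factors as x^4*(x + 4). The eigenvalues (with algebraic multiplicities) are λ = -4 with multiplicity 1, λ = 0 with multiplicity 4.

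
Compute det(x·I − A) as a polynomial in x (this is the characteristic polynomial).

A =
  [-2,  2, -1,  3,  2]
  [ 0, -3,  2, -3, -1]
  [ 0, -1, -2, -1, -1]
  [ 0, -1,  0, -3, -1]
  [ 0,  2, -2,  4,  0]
x^5 + 10*x^4 + 40*x^3 + 80*x^2 + 80*x + 32

Expanding det(x·I − A) (e.g. by cofactor expansion or by noting that A is similar to its Jordan form J, which has the same characteristic polynomial as A) gives
  χ_A(x) = x^5 + 10*x^4 + 40*x^3 + 80*x^2 + 80*x + 32
which factors as (x + 2)^5. The eigenvalues (with algebraic multiplicities) are λ = -2 with multiplicity 5.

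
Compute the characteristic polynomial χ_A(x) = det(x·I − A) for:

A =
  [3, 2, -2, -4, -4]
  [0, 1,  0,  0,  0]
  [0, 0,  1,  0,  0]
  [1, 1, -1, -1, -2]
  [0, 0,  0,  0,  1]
x^5 - 5*x^4 + 10*x^3 - 10*x^2 + 5*x - 1

Expanding det(x·I − A) (e.g. by cofactor expansion or by noting that A is similar to its Jordan form J, which has the same characteristic polynomial as A) gives
  χ_A(x) = x^5 - 5*x^4 + 10*x^3 - 10*x^2 + 5*x - 1
which factors as (x - 1)^5. The eigenvalues (with algebraic multiplicities) are λ = 1 with multiplicity 5.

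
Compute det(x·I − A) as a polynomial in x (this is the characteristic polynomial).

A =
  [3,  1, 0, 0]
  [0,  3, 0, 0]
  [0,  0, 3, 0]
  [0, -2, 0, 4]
x^4 - 13*x^3 + 63*x^2 - 135*x + 108

Expanding det(x·I − A) (e.g. by cofactor expansion or by noting that A is similar to its Jordan form J, which has the same characteristic polynomial as A) gives
  χ_A(x) = x^4 - 13*x^3 + 63*x^2 - 135*x + 108
which factors as (x - 4)*(x - 3)^3. The eigenvalues (with algebraic multiplicities) are λ = 3 with multiplicity 3, λ = 4 with multiplicity 1.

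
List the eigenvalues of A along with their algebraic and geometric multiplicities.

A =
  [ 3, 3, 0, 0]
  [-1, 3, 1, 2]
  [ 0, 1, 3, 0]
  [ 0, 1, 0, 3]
λ = 3: alg = 4, geom = 2

Step 1 — factor the characteristic polynomial to read off the algebraic multiplicities:
  χ_A(x) = (x - 3)^4

Step 2 — compute geometric multiplicities via the rank-nullity identity g(λ) = n − rank(A − λI):
  rank(A − (3)·I) = 2, so dim ker(A − (3)·I) = n − 2 = 2

Summary:
  λ = 3: algebraic multiplicity = 4, geometric multiplicity = 2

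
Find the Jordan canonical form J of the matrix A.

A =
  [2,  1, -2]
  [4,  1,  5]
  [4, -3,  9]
J_3(4)

The characteristic polynomial is
  det(x·I − A) = x^3 - 12*x^2 + 48*x - 64 = (x - 4)^3

Eigenvalues and multiplicities (the geometric multiplicity of λ is n − rank(A − λI), which equals the number of Jordan blocks for λ):
  λ = 4: algebraic multiplicity = 3, geometric multiplicity = 1

Determining the block sizes for each eigenvalue:
  λ = 4: one block (gm = 1), so the single block has size am = 3 → block sizes [3]

Assembling the blocks gives a Jordan form
J =
  [4, 1, 0]
  [0, 4, 1]
  [0, 0, 4]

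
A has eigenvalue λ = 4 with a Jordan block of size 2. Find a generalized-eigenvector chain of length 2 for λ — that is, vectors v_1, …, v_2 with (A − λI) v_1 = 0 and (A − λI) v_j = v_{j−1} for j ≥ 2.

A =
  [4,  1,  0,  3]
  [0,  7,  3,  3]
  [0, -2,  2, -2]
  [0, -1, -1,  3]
A Jordan chain for λ = 4 of length 2:
v_1 = (1, 3, -2, -1)ᵀ
v_2 = (0, 1, 0, 0)ᵀ

Let N = A − (4)·I. We want v_2 with N^2 v_2 = 0 but N^1 v_2 ≠ 0; then v_{j-1} := N · v_j for j = 2, …, 2.

Pick v_2 = (0, 1, 0, 0)ᵀ.
Then v_1 = N · v_2 = (1, 3, -2, -1)ᵀ.

Sanity check: (A − (4)·I) v_1 = (0, 0, 0, 0)ᵀ = 0. ✓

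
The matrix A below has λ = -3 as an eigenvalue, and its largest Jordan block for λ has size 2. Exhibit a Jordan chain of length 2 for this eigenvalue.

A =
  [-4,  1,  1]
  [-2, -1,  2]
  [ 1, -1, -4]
A Jordan chain for λ = -3 of length 2:
v_1 = (-1, -2, 1)ᵀ
v_2 = (1, 0, 0)ᵀ

Let N = A − (-3)·I. We want v_2 with N^2 v_2 = 0 but N^1 v_2 ≠ 0; then v_{j-1} := N · v_j for j = 2, …, 2.

Pick v_2 = (1, 0, 0)ᵀ.
Then v_1 = N · v_2 = (-1, -2, 1)ᵀ.

Sanity check: (A − (-3)·I) v_1 = (0, 0, 0)ᵀ = 0. ✓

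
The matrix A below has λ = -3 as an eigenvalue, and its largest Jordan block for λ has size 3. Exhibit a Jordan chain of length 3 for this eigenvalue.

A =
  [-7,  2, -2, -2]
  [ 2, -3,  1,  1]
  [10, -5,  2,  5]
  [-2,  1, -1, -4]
A Jordan chain for λ = -3 of length 3:
v_1 = (4, 0, -10, 2)ᵀ
v_2 = (-4, 2, 10, -2)ᵀ
v_3 = (1, 0, 0, 0)ᵀ

Let N = A − (-3)·I. We want v_3 with N^3 v_3 = 0 but N^2 v_3 ≠ 0; then v_{j-1} := N · v_j for j = 3, …, 2.

Pick v_3 = (1, 0, 0, 0)ᵀ.
Then v_2 = N · v_3 = (-4, 2, 10, -2)ᵀ.
Then v_1 = N · v_2 = (4, 0, -10, 2)ᵀ.

Sanity check: (A − (-3)·I) v_1 = (0, 0, 0, 0)ᵀ = 0. ✓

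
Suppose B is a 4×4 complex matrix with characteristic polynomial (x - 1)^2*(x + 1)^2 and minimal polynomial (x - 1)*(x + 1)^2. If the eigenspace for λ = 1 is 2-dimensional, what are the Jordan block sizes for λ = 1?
Block sizes for λ = 1: [1, 1]

Step 1 — from the characteristic polynomial, algebraic multiplicity of λ = 1 is 2. From dim ker(B − (1)·I) = 2, there are exactly 2 Jordan blocks for λ = 1.
Step 2 — from the minimal polynomial, the factor (x − 1) tells us the largest block for λ = 1 has size 1.
Step 3 — with total size 2, 2 blocks, and largest block 1, the block sizes (in nonincreasing order) are [1, 1].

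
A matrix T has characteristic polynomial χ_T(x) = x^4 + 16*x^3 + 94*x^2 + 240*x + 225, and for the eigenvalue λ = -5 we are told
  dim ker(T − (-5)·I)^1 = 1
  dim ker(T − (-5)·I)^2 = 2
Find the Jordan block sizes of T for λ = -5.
Block sizes for λ = -5: [2]

From the dimensions of kernels of powers, the number of Jordan blocks of size at least j is d_j − d_{j−1} where d_j = dim ker(N^j) (with d_0 = 0). Computing the differences gives [1, 1].
The number of blocks of size exactly k is (#blocks of size ≥ k) − (#blocks of size ≥ k + 1), so the partition is: 1 block(s) of size 2.
In nonincreasing order the block sizes are [2].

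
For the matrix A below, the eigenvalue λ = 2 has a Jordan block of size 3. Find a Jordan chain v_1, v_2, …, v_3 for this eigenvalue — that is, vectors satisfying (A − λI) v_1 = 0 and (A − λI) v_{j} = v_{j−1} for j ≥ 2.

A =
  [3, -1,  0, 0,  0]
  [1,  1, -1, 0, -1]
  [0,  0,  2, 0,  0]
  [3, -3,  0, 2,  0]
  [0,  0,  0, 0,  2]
A Jordan chain for λ = 2 of length 3:
v_1 = (1, 1, 0, 3, 0)ᵀ
v_2 = (0, -1, 0, 0, 0)ᵀ
v_3 = (0, 0, 1, 0, 0)ᵀ

Let N = A − (2)·I. We want v_3 with N^3 v_3 = 0 but N^2 v_3 ≠ 0; then v_{j-1} := N · v_j for j = 3, …, 2.

Pick v_3 = (0, 0, 1, 0, 0)ᵀ.
Then v_2 = N · v_3 = (0, -1, 0, 0, 0)ᵀ.
Then v_1 = N · v_2 = (1, 1, 0, 3, 0)ᵀ.

Sanity check: (A − (2)·I) v_1 = (0, 0, 0, 0, 0)ᵀ = 0. ✓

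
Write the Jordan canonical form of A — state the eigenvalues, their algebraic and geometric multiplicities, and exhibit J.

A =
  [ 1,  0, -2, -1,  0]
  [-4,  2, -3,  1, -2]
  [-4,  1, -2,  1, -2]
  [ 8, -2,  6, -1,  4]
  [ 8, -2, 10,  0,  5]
J_2(1) ⊕ J_2(1) ⊕ J_1(1)

The characteristic polynomial is
  det(x·I − A) = x^5 - 5*x^4 + 10*x^3 - 10*x^2 + 5*x - 1 = (x - 1)^5

Eigenvalues and multiplicities (the geometric multiplicity of λ is n − rank(A − λI), which equals the number of Jordan blocks for λ):
  λ = 1: algebraic multiplicity = 5, geometric multiplicity = 3

Determining the block sizes for each eigenvalue:
  λ = 1: with am = 5 and gm = 3, the partition is not yet determined (e.g. several partitions of 5 into 3 parts exist). Let N = A − (1)·I. Computing rank(N^1) = 2, rank(N^2) = 0; the number of blocks of size ≥ j is rank(N^{j−1}) − rank(N^j), giving [3, 2]. So we have 2 block(s) of size 2, 1 block(s) of size 1 → block sizes [2, 2, 1]

Assembling the blocks gives a Jordan form
J =
  [1, 1, 0, 0, 0]
  [0, 1, 0, 0, 0]
  [0, 0, 1, 1, 0]
  [0, 0, 0, 1, 0]
  [0, 0, 0, 0, 1]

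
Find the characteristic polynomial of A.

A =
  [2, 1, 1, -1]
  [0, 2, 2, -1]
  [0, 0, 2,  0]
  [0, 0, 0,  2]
x^4 - 8*x^3 + 24*x^2 - 32*x + 16

Expanding det(x·I − A) (e.g. by cofactor expansion or by noting that A is similar to its Jordan form J, which has the same characteristic polynomial as A) gives
  χ_A(x) = x^4 - 8*x^3 + 24*x^2 - 32*x + 16
which factors as (x - 2)^4. The eigenvalues (with algebraic multiplicities) are λ = 2 with multiplicity 4.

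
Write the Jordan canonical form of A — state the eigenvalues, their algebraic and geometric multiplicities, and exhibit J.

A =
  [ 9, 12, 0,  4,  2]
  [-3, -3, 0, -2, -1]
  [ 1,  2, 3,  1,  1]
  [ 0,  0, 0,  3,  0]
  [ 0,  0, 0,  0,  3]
J_2(3) ⊕ J_2(3) ⊕ J_1(3)

The characteristic polynomial is
  det(x·I − A) = x^5 - 15*x^4 + 90*x^3 - 270*x^2 + 405*x - 243 = (x - 3)^5

Eigenvalues and multiplicities (the geometric multiplicity of λ is n − rank(A − λI), which equals the number of Jordan blocks for λ):
  λ = 3: algebraic multiplicity = 5, geometric multiplicity = 3

Determining the block sizes for each eigenvalue:
  λ = 3: with am = 5 and gm = 3, the partition is not yet determined (e.g. several partitions of 5 into 3 parts exist). Let N = A − (3)·I. Computing rank(N^1) = 2, rank(N^2) = 0; the number of blocks of size ≥ j is rank(N^{j−1}) − rank(N^j), giving [3, 2]. So we have 2 block(s) of size 2, 1 block(s) of size 1 → block sizes [2, 2, 1]

Assembling the blocks gives a Jordan form
J =
  [3, 1, 0, 0, 0]
  [0, 3, 0, 0, 0]
  [0, 0, 3, 1, 0]
  [0, 0, 0, 3, 0]
  [0, 0, 0, 0, 3]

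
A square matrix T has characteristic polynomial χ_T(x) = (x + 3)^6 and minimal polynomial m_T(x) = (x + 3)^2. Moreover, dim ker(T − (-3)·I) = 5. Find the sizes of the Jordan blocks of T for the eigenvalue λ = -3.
Block sizes for λ = -3: [2, 1, 1, 1, 1]

Step 1 — from the characteristic polynomial, algebraic multiplicity of λ = -3 is 6. From dim ker(T − (-3)·I) = 5, there are exactly 5 Jordan blocks for λ = -3.
Step 2 — from the minimal polynomial, the factor (x + 3)^2 tells us the largest block for λ = -3 has size 2.
Step 3 — with total size 6, 5 blocks, and largest block 2, the block sizes (in nonincreasing order) are [2, 1, 1, 1, 1].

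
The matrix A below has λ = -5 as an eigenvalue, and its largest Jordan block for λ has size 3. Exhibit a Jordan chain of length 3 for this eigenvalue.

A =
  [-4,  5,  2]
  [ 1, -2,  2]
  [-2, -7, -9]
A Jordan chain for λ = -5 of length 3:
v_1 = (2, 0, -1)ᵀ
v_2 = (1, 1, -2)ᵀ
v_3 = (1, 0, 0)ᵀ

Let N = A − (-5)·I. We want v_3 with N^3 v_3 = 0 but N^2 v_3 ≠ 0; then v_{j-1} := N · v_j for j = 3, …, 2.

Pick v_3 = (1, 0, 0)ᵀ.
Then v_2 = N · v_3 = (1, 1, -2)ᵀ.
Then v_1 = N · v_2 = (2, 0, -1)ᵀ.

Sanity check: (A − (-5)·I) v_1 = (0, 0, 0)ᵀ = 0. ✓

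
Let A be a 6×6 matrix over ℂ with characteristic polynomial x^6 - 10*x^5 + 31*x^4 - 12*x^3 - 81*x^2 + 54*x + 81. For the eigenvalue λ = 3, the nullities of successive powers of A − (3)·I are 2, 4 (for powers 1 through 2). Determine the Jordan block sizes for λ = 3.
Block sizes for λ = 3: [2, 2]

From the dimensions of kernels of powers, the number of Jordan blocks of size at least j is d_j − d_{j−1} where d_j = dim ker(N^j) (with d_0 = 0). Computing the differences gives [2, 2].
The number of blocks of size exactly k is (#blocks of size ≥ k) − (#blocks of size ≥ k + 1), so the partition is: 2 block(s) of size 2.
In nonincreasing order the block sizes are [2, 2].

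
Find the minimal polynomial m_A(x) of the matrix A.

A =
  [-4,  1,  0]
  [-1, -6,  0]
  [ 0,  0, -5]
x^2 + 10*x + 25

The characteristic polynomial is χ_A(x) = (x + 5)^3, so the eigenvalues are known. The minimal polynomial is
  m_A(x) = Π_λ (x − λ)^{k_λ}
where k_λ is the size of the *largest* Jordan block for λ (equivalently, the smallest k with (A − λI)^k v = 0 for every generalised eigenvector v of λ).

  λ = -5: largest Jordan block has size 2, contributing (x + 5)^2

So m_A(x) = (x + 5)^2 = x^2 + 10*x + 25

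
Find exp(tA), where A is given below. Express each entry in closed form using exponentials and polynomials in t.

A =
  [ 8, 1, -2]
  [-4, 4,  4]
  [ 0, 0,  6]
e^{tA} =
  [2*t*exp(6*t) + exp(6*t), t*exp(6*t), -2*t*exp(6*t)]
  [-4*t*exp(6*t), -2*t*exp(6*t) + exp(6*t), 4*t*exp(6*t)]
  [0, 0, exp(6*t)]

Strategy: write A = P · J · P⁻¹ where J is a Jordan canonical form, so e^{tA} = P · e^{tJ} · P⁻¹, and e^{tJ} can be computed block-by-block.

A has Jordan form
J =
  [6, 1, 0]
  [0, 6, 0]
  [0, 0, 6]
(up to reordering of blocks).

Per-block formulas:
  For a 2×2 Jordan block J_2(6): exp(t · J_2(6)) = e^(6t)·(I + t·N), where N is the 2×2 nilpotent shift.
  For a 1×1 block at λ = 6: exp(t · [6]) = [e^(6t)].

After assembling e^{tJ} and conjugating by P, we get:

e^{tA} =
  [2*t*exp(6*t) + exp(6*t), t*exp(6*t), -2*t*exp(6*t)]
  [-4*t*exp(6*t), -2*t*exp(6*t) + exp(6*t), 4*t*exp(6*t)]
  [0, 0, exp(6*t)]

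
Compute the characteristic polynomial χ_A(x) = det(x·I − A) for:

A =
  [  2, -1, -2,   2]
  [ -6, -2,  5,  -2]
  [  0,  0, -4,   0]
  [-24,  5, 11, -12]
x^4 + 16*x^3 + 96*x^2 + 256*x + 256

Expanding det(x·I − A) (e.g. by cofactor expansion or by noting that A is similar to its Jordan form J, which has the same characteristic polynomial as A) gives
  χ_A(x) = x^4 + 16*x^3 + 96*x^2 + 256*x + 256
which factors as (x + 4)^4. The eigenvalues (with algebraic multiplicities) are λ = -4 with multiplicity 4.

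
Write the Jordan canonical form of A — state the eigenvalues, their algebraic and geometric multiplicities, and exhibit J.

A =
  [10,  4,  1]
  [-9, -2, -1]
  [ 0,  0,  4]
J_3(4)

The characteristic polynomial is
  det(x·I − A) = x^3 - 12*x^2 + 48*x - 64 = (x - 4)^3

Eigenvalues and multiplicities (the geometric multiplicity of λ is n − rank(A − λI), which equals the number of Jordan blocks for λ):
  λ = 4: algebraic multiplicity = 3, geometric multiplicity = 1

Determining the block sizes for each eigenvalue:
  λ = 4: one block (gm = 1), so the single block has size am = 3 → block sizes [3]

Assembling the blocks gives a Jordan form
J =
  [4, 1, 0]
  [0, 4, 1]
  [0, 0, 4]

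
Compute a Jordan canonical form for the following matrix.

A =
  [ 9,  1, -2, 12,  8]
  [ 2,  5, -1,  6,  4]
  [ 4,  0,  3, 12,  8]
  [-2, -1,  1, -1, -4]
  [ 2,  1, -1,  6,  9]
J_3(5) ⊕ J_1(5) ⊕ J_1(5)

The characteristic polynomial is
  det(x·I − A) = x^5 - 25*x^4 + 250*x^3 - 1250*x^2 + 3125*x - 3125 = (x - 5)^5

Eigenvalues and multiplicities (the geometric multiplicity of λ is n − rank(A − λI), which equals the number of Jordan blocks for λ):
  λ = 5: algebraic multiplicity = 5, geometric multiplicity = 3

Determining the block sizes for each eigenvalue:
  λ = 5: with am = 5 and gm = 3, the partition is not yet determined (e.g. several partitions of 5 into 3 parts exist). Let N = A − (5)·I. Computing rank(N^1) = 2, rank(N^2) = 1, rank(N^3) = 0; the number of blocks of size ≥ j is rank(N^{j−1}) − rank(N^j), giving [3, 1, 1]. So we have 1 block(s) of size 3, 2 block(s) of size 1 → block sizes [3, 1, 1]

Assembling the blocks gives a Jordan form
J =
  [5, 1, 0, 0, 0]
  [0, 5, 1, 0, 0]
  [0, 0, 5, 0, 0]
  [0, 0, 0, 5, 0]
  [0, 0, 0, 0, 5]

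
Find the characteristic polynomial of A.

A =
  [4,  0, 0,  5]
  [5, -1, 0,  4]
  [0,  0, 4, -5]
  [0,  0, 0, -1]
x^4 - 6*x^3 + x^2 + 24*x + 16

Expanding det(x·I − A) (e.g. by cofactor expansion or by noting that A is similar to its Jordan form J, which has the same characteristic polynomial as A) gives
  χ_A(x) = x^4 - 6*x^3 + x^2 + 24*x + 16
which factors as (x - 4)^2*(x + 1)^2. The eigenvalues (with algebraic multiplicities) are λ = -1 with multiplicity 2, λ = 4 with multiplicity 2.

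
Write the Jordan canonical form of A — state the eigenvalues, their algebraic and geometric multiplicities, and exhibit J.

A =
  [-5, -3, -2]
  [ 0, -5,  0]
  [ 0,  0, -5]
J_2(-5) ⊕ J_1(-5)

The characteristic polynomial is
  det(x·I − A) = x^3 + 15*x^2 + 75*x + 125 = (x + 5)^3

Eigenvalues and multiplicities (the geometric multiplicity of λ is n − rank(A − λI), which equals the number of Jordan blocks for λ):
  λ = -5: algebraic multiplicity = 3, geometric multiplicity = 2

Determining the block sizes for each eigenvalue:
  λ = -5: 2 blocks summing to 3 forces exactly one block of size 2 and the rest size 1 → block sizes [2, 1]

Assembling the blocks gives a Jordan form
J =
  [-5,  1,  0]
  [ 0, -5,  0]
  [ 0,  0, -5]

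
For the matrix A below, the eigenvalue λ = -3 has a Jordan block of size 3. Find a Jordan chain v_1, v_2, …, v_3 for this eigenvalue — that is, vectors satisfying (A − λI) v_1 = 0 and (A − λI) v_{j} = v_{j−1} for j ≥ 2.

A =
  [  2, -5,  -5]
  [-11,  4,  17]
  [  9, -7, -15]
A Jordan chain for λ = -3 of length 3:
v_1 = (35, 21, 14)ᵀ
v_2 = (5, -11, 9)ᵀ
v_3 = (1, 0, 0)ᵀ

Let N = A − (-3)·I. We want v_3 with N^3 v_3 = 0 but N^2 v_3 ≠ 0; then v_{j-1} := N · v_j for j = 3, …, 2.

Pick v_3 = (1, 0, 0)ᵀ.
Then v_2 = N · v_3 = (5, -11, 9)ᵀ.
Then v_1 = N · v_2 = (35, 21, 14)ᵀ.

Sanity check: (A − (-3)·I) v_1 = (0, 0, 0)ᵀ = 0. ✓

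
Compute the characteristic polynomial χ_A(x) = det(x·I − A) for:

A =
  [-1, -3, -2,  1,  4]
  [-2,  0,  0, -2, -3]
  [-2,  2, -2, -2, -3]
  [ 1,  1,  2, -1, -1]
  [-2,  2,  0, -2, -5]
x^5 + 9*x^4 + 32*x^3 + 56*x^2 + 48*x + 16

Expanding det(x·I − A) (e.g. by cofactor expansion or by noting that A is similar to its Jordan form J, which has the same characteristic polynomial as A) gives
  χ_A(x) = x^5 + 9*x^4 + 32*x^3 + 56*x^2 + 48*x + 16
which factors as (x + 1)*(x + 2)^4. The eigenvalues (with algebraic multiplicities) are λ = -2 with multiplicity 4, λ = -1 with multiplicity 1.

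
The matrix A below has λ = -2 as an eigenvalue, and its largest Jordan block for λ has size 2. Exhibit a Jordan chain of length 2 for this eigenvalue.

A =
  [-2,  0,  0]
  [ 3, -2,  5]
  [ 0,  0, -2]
A Jordan chain for λ = -2 of length 2:
v_1 = (0, 3, 0)ᵀ
v_2 = (1, 0, 0)ᵀ

Let N = A − (-2)·I. We want v_2 with N^2 v_2 = 0 but N^1 v_2 ≠ 0; then v_{j-1} := N · v_j for j = 2, …, 2.

Pick v_2 = (1, 0, 0)ᵀ.
Then v_1 = N · v_2 = (0, 3, 0)ᵀ.

Sanity check: (A − (-2)·I) v_1 = (0, 0, 0)ᵀ = 0. ✓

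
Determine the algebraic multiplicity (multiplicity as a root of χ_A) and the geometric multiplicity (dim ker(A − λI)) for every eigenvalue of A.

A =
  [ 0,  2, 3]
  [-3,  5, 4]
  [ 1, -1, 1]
λ = 2: alg = 3, geom = 1

Step 1 — factor the characteristic polynomial to read off the algebraic multiplicities:
  χ_A(x) = (x - 2)^3

Step 2 — compute geometric multiplicities via the rank-nullity identity g(λ) = n − rank(A − λI):
  rank(A − (2)·I) = 2, so dim ker(A − (2)·I) = n − 2 = 1

Summary:
  λ = 2: algebraic multiplicity = 3, geometric multiplicity = 1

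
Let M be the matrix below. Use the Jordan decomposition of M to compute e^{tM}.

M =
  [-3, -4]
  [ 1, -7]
e^{tM} =
  [2*t*exp(-5*t) + exp(-5*t), -4*t*exp(-5*t)]
  [t*exp(-5*t), -2*t*exp(-5*t) + exp(-5*t)]

Strategy: write M = P · J · P⁻¹ where J is a Jordan canonical form, so e^{tM} = P · e^{tJ} · P⁻¹, and e^{tJ} can be computed block-by-block.

M has Jordan form
J =
  [-5,  1]
  [ 0, -5]
(up to reordering of blocks).

Per-block formulas:
  For a 2×2 Jordan block J_2(-5): exp(t · J_2(-5)) = e^(-5t)·(I + t·N), where N is the 2×2 nilpotent shift.

After assembling e^{tJ} and conjugating by P, we get:

e^{tM} =
  [2*t*exp(-5*t) + exp(-5*t), -4*t*exp(-5*t)]
  [t*exp(-5*t), -2*t*exp(-5*t) + exp(-5*t)]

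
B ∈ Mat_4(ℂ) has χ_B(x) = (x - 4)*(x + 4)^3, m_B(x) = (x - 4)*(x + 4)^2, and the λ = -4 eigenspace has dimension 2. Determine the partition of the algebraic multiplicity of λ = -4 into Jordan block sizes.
Block sizes for λ = -4: [2, 1]

Step 1 — from the characteristic polynomial, algebraic multiplicity of λ = -4 is 3. From dim ker(B − (-4)·I) = 2, there are exactly 2 Jordan blocks for λ = -4.
Step 2 — from the minimal polynomial, the factor (x + 4)^2 tells us the largest block for λ = -4 has size 2.
Step 3 — with total size 3, 2 blocks, and largest block 2, the block sizes (in nonincreasing order) are [2, 1].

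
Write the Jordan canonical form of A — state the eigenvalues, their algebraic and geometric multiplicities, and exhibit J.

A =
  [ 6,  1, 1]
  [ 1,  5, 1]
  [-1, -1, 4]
J_3(5)

The characteristic polynomial is
  det(x·I − A) = x^3 - 15*x^2 + 75*x - 125 = (x - 5)^3

Eigenvalues and multiplicities (the geometric multiplicity of λ is n − rank(A − λI), which equals the number of Jordan blocks for λ):
  λ = 5: algebraic multiplicity = 3, geometric multiplicity = 1

Determining the block sizes for each eigenvalue:
  λ = 5: one block (gm = 1), so the single block has size am = 3 → block sizes [3]

Assembling the blocks gives a Jordan form
J =
  [5, 1, 0]
  [0, 5, 1]
  [0, 0, 5]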